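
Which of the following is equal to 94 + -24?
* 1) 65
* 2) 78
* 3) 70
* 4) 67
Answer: 3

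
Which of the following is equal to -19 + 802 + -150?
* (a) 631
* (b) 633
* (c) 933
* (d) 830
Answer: b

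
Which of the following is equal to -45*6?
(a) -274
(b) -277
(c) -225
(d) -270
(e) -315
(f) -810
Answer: d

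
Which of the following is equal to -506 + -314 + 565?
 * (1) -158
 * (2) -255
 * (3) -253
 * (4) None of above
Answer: 2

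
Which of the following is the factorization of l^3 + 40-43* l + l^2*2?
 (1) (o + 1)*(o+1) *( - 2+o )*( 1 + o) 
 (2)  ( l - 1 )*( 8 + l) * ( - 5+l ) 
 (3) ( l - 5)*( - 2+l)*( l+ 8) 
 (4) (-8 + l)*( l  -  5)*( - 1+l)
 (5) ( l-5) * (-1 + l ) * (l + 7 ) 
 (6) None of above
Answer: 2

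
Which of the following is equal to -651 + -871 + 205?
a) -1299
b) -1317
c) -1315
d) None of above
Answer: b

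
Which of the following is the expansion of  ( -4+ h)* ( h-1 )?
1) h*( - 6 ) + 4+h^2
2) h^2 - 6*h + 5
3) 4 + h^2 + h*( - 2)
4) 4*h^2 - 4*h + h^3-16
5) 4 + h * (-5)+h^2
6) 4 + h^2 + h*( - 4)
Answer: 5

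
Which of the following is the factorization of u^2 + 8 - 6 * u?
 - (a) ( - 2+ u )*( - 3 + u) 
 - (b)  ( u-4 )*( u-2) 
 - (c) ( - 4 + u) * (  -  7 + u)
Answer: b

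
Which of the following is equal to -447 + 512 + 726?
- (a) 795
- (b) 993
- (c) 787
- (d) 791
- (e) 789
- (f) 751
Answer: d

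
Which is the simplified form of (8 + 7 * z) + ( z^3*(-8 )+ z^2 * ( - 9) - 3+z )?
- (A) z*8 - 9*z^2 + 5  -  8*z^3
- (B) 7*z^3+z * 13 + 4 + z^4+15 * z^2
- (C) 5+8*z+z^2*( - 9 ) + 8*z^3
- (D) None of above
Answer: A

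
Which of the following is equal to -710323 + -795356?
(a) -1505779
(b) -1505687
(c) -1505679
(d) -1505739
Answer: c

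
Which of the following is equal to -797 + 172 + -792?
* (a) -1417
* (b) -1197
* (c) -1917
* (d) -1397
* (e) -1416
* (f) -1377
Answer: a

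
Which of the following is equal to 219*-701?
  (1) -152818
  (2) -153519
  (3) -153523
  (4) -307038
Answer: 2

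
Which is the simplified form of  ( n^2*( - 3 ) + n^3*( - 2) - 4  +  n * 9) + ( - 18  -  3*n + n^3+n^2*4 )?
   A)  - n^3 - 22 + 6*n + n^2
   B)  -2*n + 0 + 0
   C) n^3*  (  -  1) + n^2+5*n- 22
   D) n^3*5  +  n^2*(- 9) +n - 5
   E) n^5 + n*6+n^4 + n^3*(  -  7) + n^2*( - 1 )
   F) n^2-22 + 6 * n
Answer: A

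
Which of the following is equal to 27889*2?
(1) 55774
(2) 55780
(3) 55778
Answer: 3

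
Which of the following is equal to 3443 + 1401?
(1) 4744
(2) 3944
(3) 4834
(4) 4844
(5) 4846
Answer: 4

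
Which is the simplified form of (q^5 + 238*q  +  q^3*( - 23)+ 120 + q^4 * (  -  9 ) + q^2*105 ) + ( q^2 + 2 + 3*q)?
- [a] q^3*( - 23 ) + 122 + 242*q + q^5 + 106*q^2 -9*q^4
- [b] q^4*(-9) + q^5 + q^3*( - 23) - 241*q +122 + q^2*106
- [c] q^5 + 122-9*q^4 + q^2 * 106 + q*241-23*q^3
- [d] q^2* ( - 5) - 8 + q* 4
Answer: c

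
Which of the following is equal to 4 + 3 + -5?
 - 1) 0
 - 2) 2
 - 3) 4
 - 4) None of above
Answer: 2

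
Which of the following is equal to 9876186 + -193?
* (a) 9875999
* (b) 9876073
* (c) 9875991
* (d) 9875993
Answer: d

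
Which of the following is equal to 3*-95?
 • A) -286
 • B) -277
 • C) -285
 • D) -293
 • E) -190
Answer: C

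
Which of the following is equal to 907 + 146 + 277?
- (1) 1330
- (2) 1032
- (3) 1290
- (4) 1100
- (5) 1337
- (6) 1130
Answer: 1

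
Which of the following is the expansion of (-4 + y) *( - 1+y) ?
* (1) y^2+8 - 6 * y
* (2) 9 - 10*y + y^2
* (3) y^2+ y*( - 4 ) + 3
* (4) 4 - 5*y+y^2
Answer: 4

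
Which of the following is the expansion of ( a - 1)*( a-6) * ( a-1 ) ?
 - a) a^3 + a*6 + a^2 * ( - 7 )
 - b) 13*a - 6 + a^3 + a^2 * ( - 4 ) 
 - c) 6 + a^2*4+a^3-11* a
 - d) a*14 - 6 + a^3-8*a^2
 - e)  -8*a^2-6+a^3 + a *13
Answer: e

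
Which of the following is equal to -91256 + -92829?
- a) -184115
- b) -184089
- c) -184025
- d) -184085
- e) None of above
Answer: d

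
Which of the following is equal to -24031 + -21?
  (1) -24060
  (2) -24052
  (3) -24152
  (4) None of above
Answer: 2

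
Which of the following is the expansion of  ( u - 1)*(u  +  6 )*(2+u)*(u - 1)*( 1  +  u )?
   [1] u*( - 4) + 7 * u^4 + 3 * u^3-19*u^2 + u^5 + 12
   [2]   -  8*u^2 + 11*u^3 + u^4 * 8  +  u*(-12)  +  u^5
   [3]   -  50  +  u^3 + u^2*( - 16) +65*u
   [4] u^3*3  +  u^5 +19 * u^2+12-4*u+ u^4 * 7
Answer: 1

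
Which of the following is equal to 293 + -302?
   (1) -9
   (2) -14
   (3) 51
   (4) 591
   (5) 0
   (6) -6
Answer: 1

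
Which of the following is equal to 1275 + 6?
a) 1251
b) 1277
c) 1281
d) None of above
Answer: c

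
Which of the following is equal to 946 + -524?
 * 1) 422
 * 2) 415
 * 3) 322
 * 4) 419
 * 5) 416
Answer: 1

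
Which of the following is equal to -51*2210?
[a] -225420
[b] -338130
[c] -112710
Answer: c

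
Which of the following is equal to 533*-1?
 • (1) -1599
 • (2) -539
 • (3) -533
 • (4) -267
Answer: 3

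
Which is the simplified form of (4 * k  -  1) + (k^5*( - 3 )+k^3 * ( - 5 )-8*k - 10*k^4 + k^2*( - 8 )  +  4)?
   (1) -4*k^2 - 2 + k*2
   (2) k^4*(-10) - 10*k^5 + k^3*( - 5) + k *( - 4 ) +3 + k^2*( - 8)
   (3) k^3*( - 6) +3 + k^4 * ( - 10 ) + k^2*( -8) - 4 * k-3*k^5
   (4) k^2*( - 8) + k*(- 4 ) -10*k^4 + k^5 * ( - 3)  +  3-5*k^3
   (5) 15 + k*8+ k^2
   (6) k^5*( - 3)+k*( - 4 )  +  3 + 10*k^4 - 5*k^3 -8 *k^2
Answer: 4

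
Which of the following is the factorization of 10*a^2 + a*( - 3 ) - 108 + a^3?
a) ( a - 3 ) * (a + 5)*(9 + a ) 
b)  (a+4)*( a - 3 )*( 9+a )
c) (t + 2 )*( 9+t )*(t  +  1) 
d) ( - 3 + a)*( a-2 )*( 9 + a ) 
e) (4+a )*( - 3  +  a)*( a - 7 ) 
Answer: b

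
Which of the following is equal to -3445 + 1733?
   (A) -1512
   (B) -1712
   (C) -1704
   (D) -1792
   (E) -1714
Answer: B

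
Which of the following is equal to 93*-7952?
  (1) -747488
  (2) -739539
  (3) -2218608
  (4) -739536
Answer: 4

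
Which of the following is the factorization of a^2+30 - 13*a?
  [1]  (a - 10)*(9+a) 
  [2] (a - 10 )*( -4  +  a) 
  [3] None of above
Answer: 3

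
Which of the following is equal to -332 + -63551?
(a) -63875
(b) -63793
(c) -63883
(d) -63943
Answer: c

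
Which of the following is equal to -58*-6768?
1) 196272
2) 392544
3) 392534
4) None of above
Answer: 2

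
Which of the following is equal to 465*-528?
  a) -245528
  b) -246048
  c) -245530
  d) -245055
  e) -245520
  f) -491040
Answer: e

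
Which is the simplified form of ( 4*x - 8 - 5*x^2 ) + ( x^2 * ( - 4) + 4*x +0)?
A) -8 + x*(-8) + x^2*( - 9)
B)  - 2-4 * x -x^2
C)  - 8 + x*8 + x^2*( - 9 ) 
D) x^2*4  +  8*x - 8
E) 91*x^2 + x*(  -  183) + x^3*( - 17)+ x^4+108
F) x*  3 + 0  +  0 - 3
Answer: C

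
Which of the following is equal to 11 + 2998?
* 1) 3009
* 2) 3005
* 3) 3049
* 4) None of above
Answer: 1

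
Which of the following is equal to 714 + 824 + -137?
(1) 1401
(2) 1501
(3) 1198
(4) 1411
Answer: 1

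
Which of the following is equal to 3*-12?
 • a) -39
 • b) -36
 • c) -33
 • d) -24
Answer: b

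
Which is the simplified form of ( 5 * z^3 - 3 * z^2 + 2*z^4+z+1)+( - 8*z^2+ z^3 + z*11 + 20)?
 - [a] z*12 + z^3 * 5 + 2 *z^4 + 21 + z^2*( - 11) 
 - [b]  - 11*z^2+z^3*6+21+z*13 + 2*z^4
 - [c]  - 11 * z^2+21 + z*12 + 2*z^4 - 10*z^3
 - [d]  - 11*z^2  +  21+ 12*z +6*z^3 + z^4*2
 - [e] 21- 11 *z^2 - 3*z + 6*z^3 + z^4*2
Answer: d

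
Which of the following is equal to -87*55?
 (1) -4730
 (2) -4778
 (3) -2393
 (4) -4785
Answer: 4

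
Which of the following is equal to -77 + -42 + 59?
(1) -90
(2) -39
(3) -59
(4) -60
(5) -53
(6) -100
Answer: 4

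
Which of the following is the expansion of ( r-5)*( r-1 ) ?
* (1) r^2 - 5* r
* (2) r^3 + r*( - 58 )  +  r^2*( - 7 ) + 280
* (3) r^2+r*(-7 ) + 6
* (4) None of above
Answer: 4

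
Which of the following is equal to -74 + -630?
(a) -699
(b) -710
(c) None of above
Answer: c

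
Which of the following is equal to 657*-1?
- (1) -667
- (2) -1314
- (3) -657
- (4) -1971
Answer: 3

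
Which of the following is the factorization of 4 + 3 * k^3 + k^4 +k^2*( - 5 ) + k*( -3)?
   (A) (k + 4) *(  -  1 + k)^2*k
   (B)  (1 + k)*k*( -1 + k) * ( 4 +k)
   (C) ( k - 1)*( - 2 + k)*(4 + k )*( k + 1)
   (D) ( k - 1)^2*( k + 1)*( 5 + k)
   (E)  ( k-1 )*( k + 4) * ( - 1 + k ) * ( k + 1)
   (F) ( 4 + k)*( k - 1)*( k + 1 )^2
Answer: E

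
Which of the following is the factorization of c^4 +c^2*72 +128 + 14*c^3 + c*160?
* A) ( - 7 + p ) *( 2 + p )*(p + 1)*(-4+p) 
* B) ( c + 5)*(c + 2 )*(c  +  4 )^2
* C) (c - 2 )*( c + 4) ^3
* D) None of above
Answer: D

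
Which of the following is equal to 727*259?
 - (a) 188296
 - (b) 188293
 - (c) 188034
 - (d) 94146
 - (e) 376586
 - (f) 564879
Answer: b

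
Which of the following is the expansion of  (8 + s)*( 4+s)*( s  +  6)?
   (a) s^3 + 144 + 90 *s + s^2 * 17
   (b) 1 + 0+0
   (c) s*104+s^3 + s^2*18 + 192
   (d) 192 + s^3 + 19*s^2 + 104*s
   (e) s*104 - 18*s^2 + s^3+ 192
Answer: c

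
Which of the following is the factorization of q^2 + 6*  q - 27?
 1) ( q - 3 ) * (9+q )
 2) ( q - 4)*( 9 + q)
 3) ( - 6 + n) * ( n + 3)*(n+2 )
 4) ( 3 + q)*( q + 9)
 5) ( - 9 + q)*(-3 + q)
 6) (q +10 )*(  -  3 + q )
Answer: 1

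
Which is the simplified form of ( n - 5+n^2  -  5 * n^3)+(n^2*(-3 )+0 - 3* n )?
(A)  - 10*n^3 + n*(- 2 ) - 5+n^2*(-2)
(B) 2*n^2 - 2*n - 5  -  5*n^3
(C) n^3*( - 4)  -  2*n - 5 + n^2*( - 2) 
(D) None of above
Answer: D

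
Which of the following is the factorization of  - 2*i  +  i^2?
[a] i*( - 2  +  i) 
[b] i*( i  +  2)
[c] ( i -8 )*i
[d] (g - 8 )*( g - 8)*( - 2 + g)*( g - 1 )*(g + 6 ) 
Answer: a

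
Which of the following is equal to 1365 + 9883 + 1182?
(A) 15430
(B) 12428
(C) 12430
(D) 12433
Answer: C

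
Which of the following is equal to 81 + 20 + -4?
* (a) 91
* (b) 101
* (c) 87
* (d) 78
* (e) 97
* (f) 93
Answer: e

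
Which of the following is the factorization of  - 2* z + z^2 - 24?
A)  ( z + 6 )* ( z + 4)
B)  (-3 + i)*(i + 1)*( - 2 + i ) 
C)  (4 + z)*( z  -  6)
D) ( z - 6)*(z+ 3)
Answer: C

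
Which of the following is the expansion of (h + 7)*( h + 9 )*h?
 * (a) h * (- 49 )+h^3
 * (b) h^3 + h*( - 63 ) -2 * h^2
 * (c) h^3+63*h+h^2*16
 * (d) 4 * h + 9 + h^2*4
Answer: c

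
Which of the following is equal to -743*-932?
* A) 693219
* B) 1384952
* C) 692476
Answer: C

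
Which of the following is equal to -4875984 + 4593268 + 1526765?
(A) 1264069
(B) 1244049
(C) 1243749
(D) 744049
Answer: B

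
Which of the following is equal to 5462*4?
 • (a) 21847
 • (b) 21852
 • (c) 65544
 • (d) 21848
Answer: d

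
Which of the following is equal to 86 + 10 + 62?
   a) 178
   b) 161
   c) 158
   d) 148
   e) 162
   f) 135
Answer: c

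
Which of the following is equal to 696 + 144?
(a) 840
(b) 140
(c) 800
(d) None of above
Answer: a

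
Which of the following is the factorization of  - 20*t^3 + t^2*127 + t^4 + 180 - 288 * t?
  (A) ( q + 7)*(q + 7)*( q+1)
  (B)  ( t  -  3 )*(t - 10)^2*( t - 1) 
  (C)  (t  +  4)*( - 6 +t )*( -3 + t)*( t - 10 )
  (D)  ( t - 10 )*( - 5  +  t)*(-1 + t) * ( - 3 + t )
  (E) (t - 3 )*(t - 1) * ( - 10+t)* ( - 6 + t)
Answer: E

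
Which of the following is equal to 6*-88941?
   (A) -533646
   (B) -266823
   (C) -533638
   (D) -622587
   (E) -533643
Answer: A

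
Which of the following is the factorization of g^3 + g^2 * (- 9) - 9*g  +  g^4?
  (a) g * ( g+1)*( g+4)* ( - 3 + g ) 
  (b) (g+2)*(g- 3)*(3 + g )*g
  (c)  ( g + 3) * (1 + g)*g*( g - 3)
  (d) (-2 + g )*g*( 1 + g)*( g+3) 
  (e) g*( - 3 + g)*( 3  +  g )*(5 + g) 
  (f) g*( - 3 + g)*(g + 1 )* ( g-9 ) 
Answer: c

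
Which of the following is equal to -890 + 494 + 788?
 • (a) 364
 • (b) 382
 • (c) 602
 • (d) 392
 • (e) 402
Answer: d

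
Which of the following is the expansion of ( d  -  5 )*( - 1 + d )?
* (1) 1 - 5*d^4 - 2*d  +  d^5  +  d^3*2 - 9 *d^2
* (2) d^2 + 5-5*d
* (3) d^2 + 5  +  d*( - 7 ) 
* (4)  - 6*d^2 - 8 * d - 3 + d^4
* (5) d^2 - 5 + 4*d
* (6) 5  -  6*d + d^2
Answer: 6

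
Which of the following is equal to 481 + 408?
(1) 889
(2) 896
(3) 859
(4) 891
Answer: 1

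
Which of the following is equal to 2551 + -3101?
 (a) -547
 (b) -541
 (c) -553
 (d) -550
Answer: d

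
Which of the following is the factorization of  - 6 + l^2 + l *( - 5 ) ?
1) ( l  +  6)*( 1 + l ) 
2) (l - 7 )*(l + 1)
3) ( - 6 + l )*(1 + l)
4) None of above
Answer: 3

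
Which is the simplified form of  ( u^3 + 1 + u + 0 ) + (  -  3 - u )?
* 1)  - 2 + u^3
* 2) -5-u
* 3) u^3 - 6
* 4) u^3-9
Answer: 1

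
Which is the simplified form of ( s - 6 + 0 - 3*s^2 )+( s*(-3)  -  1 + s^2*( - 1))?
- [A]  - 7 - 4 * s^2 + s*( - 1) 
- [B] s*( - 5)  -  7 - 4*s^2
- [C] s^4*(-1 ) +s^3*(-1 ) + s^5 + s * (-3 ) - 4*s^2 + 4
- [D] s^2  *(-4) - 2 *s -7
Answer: D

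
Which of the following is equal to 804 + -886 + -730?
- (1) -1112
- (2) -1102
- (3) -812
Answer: 3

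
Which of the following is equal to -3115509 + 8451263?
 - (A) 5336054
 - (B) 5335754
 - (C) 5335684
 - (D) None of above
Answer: B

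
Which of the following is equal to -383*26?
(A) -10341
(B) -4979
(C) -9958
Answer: C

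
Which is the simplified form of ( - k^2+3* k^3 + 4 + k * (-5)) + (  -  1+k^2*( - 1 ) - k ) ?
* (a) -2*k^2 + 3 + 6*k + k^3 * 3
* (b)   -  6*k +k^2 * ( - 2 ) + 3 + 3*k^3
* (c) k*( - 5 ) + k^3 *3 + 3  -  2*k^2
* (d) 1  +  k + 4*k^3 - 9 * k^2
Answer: b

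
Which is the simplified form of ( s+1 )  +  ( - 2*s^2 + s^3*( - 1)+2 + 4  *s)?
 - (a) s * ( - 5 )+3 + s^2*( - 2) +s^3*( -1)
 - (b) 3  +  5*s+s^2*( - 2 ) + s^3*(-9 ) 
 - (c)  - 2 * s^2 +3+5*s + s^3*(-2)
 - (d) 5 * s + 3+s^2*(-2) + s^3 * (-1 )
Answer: d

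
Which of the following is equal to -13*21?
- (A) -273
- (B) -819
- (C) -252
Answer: A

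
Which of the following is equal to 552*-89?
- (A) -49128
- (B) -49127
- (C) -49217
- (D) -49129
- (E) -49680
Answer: A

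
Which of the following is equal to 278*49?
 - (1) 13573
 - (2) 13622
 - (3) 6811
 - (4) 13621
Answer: 2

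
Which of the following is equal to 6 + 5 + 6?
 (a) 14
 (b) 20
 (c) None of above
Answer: c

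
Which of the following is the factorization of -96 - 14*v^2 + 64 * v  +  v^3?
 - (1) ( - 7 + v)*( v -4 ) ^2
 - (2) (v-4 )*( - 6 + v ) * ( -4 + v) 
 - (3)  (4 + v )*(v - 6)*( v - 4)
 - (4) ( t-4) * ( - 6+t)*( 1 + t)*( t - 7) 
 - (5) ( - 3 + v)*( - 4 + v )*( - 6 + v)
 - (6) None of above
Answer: 2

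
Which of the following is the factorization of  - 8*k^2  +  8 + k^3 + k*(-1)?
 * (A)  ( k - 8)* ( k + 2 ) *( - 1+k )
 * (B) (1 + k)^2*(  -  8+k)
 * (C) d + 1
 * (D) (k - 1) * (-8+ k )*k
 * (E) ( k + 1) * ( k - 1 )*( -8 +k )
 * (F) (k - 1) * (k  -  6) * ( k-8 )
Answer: E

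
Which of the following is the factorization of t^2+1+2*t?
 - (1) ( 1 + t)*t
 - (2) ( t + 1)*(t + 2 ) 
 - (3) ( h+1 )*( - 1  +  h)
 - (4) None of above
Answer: 4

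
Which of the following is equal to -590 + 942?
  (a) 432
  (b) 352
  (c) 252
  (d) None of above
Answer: b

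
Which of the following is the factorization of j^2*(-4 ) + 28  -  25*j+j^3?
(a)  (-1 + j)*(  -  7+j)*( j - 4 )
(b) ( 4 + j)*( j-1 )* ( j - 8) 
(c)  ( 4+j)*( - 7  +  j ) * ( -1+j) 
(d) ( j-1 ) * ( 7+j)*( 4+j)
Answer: c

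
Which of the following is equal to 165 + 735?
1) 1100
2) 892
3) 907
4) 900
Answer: 4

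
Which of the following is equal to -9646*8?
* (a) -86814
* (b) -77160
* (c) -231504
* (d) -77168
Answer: d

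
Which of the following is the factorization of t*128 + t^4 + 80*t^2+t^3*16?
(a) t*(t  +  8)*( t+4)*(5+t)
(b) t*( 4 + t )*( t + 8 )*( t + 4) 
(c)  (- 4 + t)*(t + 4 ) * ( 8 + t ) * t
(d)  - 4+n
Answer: b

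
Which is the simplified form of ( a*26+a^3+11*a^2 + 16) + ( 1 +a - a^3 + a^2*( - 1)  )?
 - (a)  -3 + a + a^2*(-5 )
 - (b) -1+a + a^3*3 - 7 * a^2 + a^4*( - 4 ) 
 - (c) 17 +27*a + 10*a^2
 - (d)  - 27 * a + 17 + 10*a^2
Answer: c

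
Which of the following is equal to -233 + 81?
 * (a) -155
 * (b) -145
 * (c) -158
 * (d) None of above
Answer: d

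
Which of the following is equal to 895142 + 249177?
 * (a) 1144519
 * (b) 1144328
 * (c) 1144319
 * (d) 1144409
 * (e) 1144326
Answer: c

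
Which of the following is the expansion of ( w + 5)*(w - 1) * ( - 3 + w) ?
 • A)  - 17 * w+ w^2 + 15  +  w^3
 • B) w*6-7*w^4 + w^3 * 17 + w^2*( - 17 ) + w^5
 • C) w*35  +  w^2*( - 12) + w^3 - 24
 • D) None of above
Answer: A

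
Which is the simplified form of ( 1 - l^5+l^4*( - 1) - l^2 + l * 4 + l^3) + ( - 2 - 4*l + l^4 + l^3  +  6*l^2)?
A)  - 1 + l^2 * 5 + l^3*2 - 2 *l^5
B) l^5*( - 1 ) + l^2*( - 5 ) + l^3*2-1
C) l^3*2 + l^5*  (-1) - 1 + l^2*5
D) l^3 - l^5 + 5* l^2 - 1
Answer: C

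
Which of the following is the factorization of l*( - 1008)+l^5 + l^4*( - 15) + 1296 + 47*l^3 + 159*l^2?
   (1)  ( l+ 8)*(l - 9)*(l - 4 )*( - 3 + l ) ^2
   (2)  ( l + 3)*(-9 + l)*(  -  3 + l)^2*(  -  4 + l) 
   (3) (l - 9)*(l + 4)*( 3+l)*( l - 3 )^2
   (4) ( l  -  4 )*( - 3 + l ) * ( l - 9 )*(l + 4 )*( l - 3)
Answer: 4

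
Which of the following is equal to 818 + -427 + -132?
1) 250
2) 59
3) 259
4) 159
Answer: 3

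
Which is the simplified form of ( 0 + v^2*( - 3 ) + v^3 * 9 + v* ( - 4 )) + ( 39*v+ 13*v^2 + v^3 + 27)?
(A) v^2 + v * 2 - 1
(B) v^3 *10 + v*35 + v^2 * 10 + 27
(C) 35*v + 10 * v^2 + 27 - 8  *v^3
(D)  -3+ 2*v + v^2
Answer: B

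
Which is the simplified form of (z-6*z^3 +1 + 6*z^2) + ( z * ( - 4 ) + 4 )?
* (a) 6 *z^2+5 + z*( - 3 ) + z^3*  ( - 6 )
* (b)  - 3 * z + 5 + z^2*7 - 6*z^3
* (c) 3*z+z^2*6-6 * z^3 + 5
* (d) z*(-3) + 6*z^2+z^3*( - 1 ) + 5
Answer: a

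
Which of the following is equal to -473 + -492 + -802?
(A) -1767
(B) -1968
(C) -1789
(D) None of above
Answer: A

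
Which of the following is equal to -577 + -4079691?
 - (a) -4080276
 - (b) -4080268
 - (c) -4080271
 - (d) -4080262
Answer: b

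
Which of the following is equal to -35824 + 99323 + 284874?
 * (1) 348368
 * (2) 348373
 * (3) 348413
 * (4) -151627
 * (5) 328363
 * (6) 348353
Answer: 2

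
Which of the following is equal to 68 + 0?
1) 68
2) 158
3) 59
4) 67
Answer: 1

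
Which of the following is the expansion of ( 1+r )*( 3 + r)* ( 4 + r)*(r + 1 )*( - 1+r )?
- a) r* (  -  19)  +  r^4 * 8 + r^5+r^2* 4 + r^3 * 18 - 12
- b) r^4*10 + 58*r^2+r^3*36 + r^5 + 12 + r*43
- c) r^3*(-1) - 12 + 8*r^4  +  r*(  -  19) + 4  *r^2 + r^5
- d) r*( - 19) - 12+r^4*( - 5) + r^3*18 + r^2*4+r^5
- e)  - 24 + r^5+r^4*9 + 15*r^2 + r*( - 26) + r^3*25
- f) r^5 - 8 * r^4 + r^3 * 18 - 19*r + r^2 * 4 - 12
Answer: a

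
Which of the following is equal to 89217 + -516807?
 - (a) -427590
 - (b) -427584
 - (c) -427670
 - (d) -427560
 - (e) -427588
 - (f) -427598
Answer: a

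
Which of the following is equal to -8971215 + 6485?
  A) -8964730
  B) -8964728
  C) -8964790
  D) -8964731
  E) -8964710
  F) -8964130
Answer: A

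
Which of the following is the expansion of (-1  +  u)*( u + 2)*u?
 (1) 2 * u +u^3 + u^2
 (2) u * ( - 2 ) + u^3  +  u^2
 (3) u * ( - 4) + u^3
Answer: 2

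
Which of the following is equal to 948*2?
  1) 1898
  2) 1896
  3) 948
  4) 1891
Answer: 2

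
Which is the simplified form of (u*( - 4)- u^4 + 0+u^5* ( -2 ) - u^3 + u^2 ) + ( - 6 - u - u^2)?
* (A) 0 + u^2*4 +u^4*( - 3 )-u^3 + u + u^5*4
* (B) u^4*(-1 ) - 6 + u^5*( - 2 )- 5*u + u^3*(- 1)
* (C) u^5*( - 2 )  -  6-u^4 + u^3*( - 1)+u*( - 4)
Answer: B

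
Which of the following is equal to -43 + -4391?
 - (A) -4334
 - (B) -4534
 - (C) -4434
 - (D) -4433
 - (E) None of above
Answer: C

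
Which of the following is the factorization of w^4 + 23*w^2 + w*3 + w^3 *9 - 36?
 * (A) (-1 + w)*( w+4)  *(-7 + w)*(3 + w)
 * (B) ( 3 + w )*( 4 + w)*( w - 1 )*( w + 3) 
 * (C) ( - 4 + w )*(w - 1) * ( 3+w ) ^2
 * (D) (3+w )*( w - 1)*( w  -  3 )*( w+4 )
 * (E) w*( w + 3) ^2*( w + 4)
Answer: B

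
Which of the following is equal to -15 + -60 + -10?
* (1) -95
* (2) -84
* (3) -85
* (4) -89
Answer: 3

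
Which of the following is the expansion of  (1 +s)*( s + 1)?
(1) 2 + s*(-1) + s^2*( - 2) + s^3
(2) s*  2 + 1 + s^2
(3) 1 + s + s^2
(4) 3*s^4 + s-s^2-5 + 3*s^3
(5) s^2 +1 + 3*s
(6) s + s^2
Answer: 2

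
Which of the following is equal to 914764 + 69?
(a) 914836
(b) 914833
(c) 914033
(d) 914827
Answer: b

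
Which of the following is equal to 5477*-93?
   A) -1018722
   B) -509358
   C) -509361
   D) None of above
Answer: C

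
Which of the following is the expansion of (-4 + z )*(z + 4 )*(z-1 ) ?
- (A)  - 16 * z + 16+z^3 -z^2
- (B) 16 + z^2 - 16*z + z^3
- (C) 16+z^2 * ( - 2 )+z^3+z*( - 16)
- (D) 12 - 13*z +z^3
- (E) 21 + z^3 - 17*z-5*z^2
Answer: A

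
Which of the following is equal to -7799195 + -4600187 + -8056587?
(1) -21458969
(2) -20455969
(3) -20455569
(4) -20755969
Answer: 2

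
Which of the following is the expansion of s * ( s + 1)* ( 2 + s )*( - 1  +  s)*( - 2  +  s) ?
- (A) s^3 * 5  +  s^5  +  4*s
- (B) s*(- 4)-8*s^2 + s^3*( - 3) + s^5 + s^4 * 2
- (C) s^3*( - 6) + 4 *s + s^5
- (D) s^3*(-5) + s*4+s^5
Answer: D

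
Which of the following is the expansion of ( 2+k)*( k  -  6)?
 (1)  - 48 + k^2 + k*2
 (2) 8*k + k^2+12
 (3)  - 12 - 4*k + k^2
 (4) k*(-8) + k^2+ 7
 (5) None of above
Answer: 3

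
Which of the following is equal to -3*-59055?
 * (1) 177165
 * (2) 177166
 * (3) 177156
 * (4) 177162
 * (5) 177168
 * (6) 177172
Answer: 1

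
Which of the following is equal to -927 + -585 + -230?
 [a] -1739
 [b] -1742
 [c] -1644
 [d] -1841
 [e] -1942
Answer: b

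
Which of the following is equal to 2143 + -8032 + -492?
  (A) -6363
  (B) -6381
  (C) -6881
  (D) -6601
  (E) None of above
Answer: B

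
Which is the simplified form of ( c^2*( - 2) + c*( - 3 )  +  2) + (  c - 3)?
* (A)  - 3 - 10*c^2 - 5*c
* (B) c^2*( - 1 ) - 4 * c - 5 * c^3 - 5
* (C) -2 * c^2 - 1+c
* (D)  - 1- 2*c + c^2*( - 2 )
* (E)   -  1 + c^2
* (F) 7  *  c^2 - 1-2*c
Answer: D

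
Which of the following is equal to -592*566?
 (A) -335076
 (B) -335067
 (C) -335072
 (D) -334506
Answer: C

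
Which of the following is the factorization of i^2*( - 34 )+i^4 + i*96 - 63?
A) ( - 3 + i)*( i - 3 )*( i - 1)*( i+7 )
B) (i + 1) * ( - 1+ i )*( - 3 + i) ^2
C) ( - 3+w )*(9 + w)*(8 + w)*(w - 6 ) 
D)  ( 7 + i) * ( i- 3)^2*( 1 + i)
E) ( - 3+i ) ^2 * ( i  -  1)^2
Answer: A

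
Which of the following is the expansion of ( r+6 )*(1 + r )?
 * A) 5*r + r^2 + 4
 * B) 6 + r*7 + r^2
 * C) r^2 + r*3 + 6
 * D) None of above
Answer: B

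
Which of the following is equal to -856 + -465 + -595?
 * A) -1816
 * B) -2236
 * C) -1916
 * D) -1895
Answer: C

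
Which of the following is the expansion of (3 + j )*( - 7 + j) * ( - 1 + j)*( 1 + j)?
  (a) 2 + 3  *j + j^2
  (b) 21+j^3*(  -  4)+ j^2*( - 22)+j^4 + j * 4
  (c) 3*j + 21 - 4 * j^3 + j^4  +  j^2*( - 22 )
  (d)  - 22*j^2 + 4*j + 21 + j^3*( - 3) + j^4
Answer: b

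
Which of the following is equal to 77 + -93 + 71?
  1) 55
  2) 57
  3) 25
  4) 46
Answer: 1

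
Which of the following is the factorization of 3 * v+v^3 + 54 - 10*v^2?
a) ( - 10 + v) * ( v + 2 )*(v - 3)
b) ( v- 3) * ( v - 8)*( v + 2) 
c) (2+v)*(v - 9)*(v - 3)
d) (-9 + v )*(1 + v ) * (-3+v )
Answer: c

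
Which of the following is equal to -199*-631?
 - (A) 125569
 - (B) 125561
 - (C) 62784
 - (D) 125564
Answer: A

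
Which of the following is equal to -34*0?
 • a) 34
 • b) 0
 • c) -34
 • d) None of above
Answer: b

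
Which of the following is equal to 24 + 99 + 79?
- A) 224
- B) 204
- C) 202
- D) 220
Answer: C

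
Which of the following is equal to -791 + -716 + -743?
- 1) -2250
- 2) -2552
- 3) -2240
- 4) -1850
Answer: 1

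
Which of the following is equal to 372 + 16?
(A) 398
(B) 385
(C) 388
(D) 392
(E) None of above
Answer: C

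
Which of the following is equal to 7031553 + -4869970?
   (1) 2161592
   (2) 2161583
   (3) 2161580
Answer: 2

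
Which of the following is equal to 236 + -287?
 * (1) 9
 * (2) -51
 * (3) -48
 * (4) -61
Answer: 2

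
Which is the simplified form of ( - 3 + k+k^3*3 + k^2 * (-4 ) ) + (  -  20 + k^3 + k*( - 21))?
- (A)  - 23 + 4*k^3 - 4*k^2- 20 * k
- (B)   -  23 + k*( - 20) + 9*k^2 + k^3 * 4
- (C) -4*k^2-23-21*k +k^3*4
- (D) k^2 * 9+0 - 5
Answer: A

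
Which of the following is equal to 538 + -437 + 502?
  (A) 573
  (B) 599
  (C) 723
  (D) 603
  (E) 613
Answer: D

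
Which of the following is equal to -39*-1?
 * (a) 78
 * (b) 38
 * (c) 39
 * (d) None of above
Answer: c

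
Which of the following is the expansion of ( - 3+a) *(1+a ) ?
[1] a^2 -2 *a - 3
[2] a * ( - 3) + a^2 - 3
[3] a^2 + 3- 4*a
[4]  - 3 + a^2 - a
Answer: 1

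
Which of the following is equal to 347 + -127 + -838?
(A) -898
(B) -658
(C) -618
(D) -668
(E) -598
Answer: C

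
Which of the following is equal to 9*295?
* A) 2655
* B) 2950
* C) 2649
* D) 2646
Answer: A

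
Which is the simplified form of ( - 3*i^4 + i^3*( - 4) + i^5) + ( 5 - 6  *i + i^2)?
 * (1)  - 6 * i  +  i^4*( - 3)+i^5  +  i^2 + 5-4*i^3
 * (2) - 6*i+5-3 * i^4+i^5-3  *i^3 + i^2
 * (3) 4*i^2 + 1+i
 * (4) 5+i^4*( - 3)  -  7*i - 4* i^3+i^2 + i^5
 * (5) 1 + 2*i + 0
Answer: 1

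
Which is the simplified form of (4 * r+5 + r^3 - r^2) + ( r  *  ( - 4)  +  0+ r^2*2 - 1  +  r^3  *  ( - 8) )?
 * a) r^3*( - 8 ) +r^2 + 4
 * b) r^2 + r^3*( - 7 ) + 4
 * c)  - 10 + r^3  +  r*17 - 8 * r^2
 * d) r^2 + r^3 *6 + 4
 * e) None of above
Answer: b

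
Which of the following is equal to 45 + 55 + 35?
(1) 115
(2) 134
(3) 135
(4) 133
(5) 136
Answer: 3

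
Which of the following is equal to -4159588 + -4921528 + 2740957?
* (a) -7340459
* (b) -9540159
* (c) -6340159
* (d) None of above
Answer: c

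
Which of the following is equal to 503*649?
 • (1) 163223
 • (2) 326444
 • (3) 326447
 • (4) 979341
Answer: 3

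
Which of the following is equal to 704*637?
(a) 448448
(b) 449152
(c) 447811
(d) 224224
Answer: a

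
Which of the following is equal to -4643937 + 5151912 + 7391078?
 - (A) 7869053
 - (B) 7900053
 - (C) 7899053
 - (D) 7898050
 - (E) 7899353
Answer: C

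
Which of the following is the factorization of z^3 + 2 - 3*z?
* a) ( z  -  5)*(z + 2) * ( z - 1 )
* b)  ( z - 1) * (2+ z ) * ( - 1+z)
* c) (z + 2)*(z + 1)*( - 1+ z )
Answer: b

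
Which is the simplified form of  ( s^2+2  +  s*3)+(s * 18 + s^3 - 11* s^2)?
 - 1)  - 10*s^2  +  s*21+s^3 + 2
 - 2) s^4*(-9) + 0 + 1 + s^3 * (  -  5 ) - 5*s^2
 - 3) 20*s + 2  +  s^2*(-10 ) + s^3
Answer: 1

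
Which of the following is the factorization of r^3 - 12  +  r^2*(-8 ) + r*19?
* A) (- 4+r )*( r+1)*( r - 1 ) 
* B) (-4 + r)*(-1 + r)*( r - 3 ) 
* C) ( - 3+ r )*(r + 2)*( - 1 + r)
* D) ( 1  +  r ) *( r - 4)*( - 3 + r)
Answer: B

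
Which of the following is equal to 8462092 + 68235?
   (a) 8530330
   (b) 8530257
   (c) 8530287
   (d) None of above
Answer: d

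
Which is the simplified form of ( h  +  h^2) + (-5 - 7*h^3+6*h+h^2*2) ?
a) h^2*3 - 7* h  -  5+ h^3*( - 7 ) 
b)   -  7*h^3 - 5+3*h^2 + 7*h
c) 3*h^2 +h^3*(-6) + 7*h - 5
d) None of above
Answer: b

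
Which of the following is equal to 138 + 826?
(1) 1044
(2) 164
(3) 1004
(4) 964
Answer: 4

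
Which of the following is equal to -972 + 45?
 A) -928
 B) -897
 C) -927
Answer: C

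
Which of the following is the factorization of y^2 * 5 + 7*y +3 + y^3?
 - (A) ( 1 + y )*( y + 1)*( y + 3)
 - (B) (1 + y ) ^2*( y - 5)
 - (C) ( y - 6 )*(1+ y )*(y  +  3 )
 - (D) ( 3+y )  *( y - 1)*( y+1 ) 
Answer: A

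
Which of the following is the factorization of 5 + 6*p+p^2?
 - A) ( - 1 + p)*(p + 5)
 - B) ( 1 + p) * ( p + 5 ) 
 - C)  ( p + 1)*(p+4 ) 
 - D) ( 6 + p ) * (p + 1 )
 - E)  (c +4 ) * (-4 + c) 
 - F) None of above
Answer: B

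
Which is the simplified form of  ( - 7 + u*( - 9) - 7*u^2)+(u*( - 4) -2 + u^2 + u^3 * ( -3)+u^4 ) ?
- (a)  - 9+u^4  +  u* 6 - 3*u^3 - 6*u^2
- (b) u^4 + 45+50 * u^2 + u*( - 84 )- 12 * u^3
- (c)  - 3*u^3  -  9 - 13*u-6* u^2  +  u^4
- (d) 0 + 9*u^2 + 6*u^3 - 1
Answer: c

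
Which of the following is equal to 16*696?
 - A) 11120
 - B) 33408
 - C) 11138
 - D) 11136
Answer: D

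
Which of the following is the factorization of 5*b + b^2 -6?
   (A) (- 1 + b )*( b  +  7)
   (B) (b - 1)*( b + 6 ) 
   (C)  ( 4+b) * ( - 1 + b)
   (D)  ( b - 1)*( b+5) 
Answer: B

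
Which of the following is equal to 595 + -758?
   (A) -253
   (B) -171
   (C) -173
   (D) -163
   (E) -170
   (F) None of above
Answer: D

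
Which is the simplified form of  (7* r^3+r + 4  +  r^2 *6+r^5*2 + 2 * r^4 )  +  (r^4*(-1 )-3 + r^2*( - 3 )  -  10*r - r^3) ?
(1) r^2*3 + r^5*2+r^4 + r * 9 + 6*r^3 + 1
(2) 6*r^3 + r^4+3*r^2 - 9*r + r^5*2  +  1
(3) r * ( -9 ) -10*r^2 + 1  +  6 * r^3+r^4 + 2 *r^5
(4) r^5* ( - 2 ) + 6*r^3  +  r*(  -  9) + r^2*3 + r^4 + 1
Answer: 2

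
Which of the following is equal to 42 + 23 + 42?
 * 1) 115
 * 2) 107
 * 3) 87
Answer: 2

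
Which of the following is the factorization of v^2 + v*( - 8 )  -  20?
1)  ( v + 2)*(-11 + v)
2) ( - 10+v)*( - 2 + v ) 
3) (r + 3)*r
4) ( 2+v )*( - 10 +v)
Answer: 4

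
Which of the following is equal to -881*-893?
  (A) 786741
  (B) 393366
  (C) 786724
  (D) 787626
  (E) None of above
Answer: E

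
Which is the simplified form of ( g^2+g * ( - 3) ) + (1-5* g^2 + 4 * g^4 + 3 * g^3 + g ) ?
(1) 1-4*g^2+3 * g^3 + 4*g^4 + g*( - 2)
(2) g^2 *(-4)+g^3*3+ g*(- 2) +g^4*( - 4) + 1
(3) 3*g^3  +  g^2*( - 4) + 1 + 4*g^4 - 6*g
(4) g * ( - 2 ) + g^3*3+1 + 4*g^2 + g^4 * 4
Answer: 1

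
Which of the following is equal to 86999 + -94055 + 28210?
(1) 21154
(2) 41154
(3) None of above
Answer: 1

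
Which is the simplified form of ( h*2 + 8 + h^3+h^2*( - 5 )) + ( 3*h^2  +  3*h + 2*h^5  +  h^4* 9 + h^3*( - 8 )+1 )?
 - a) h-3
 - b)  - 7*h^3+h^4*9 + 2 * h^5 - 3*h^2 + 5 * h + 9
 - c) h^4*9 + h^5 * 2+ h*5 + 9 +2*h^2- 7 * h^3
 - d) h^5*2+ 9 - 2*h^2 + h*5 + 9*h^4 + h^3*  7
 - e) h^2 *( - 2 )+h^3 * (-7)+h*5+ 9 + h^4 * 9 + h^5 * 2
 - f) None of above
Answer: e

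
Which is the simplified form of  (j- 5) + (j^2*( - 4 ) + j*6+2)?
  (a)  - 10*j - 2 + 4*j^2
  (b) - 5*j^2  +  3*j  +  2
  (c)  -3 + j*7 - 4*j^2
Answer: c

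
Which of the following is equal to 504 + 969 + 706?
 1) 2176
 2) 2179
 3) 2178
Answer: 2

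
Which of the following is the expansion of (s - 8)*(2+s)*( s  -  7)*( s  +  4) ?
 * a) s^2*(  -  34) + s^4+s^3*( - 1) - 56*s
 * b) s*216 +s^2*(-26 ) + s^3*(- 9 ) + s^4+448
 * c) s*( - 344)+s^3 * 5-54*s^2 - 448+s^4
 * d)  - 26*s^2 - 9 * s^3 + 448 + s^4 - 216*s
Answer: b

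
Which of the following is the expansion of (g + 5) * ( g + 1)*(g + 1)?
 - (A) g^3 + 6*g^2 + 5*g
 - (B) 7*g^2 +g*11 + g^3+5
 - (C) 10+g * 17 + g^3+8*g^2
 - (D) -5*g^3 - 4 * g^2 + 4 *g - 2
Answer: B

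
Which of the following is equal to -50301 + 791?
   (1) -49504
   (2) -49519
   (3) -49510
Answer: 3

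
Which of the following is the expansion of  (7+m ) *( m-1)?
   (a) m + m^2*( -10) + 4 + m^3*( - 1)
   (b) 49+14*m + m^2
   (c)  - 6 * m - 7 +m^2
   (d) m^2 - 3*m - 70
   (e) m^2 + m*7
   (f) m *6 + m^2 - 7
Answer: f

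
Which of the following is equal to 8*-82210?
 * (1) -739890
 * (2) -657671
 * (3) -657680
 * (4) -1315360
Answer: 3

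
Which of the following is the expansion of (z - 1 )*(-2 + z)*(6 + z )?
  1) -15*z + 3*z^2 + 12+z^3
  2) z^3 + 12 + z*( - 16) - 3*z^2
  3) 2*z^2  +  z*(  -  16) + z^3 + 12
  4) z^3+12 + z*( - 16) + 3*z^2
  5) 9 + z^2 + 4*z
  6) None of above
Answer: 4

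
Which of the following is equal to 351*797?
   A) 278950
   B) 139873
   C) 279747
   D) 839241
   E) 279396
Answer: C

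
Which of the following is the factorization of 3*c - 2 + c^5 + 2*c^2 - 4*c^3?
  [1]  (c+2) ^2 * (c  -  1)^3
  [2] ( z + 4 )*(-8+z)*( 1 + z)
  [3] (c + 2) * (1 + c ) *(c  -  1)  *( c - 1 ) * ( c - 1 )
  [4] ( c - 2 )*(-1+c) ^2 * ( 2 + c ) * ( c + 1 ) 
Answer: 3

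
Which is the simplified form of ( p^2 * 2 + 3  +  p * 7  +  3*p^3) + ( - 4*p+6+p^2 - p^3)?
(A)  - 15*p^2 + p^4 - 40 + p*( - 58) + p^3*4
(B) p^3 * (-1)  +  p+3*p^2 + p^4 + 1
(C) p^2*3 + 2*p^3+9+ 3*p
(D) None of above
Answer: C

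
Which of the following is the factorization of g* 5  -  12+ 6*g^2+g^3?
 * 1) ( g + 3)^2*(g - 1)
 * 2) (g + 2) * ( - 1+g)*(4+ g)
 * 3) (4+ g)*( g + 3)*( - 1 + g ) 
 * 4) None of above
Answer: 3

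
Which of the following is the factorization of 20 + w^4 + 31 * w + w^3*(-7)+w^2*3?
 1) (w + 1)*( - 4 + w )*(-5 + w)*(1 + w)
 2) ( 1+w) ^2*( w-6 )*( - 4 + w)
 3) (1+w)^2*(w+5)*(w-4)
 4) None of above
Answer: 1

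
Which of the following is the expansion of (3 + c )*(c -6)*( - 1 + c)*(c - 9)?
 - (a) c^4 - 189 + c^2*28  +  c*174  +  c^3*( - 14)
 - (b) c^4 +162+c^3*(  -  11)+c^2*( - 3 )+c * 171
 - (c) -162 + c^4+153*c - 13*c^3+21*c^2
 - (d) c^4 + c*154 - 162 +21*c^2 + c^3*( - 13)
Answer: c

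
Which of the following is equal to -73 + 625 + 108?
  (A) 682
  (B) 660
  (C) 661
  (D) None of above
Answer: B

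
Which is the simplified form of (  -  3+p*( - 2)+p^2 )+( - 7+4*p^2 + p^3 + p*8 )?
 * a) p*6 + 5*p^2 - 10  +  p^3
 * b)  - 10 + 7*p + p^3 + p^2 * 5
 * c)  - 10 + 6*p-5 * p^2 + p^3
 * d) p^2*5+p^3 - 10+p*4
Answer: a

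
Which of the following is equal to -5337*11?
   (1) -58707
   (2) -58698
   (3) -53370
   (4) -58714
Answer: 1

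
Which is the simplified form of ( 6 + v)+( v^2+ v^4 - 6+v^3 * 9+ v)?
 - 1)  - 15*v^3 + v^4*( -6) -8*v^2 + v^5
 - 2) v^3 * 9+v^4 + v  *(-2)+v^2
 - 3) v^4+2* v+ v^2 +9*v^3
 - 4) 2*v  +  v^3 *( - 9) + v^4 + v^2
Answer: 3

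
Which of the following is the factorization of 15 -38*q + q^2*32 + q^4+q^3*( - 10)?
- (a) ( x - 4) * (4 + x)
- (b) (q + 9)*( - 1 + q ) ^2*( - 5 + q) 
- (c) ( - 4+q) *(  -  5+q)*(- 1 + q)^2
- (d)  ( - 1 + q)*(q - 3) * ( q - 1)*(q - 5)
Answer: d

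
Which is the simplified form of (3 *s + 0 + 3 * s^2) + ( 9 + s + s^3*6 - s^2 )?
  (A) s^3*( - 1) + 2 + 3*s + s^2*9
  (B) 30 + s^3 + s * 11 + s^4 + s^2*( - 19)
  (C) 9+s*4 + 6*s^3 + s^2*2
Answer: C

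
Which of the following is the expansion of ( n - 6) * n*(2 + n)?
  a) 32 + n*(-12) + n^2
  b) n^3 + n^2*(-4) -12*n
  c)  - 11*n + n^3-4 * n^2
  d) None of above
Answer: b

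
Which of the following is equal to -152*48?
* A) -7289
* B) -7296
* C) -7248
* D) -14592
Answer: B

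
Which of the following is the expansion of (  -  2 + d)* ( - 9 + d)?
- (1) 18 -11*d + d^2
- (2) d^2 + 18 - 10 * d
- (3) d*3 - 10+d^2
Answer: 1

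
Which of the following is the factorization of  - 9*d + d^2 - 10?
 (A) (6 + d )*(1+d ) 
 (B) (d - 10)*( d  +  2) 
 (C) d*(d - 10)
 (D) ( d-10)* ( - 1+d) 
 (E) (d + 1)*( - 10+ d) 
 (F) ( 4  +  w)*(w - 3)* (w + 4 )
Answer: E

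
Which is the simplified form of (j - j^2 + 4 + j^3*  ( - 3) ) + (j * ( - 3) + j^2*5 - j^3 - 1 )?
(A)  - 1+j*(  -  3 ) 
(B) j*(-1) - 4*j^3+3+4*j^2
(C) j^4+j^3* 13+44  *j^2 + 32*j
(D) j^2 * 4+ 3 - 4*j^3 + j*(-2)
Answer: D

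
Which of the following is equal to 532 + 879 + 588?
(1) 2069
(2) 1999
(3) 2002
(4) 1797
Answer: 2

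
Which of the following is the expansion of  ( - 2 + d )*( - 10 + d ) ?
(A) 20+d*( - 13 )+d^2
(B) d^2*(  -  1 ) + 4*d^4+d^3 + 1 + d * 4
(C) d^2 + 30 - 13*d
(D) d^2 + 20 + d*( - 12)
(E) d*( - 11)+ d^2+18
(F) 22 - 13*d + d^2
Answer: D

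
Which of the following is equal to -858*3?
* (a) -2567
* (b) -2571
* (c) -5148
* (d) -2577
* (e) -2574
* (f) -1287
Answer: e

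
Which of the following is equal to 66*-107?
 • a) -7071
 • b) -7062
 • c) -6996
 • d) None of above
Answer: b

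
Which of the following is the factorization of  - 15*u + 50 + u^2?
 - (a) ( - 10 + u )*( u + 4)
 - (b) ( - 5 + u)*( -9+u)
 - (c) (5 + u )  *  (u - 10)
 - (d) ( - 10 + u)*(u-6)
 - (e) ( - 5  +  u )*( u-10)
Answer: e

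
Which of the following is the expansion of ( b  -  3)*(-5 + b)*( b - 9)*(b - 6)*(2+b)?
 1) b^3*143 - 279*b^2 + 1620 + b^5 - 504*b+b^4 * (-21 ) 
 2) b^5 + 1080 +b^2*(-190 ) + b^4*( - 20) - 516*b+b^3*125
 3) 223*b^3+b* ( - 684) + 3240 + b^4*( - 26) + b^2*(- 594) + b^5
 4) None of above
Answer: 1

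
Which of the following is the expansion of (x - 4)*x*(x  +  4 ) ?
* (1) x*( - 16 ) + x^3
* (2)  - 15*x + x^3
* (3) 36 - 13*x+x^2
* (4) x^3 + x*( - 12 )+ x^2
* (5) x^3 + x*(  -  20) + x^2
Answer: 1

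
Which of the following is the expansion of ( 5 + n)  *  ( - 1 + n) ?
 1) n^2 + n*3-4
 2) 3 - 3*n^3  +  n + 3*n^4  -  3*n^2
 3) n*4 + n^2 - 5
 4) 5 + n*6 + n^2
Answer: 3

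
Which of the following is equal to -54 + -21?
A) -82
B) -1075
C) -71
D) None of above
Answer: D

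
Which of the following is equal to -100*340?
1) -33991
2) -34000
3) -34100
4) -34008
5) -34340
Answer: 2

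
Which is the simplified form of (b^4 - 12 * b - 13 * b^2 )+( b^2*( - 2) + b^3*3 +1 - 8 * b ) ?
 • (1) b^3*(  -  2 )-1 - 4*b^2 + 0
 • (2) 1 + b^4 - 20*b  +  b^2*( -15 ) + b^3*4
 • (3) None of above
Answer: 3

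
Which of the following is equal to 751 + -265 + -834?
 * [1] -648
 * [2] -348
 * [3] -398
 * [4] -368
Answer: 2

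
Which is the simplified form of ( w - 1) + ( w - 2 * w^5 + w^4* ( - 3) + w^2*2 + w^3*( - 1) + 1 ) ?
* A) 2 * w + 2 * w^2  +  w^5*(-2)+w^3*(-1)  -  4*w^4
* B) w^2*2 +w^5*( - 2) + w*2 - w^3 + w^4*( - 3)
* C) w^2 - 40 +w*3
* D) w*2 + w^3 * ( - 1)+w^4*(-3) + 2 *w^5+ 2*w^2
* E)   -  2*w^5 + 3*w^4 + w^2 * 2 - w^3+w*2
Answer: B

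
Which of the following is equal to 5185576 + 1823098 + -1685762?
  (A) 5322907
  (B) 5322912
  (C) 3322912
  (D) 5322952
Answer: B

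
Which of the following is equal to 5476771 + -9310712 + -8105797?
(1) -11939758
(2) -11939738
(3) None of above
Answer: 2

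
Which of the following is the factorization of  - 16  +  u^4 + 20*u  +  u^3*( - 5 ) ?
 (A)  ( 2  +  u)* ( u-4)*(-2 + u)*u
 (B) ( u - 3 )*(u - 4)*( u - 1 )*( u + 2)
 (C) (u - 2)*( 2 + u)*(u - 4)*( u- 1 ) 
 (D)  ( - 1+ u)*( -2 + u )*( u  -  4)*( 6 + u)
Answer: C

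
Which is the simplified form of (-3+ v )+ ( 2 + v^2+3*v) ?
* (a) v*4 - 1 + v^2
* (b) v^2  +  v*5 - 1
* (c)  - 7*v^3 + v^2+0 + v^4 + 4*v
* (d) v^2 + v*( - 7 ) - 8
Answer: a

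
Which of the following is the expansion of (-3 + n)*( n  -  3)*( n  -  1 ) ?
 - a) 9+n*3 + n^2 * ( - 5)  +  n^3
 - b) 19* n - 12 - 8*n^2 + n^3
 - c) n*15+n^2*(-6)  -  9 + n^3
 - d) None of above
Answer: d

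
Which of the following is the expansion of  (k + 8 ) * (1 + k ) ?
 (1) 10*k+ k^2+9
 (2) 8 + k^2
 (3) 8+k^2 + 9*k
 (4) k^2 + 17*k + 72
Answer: 3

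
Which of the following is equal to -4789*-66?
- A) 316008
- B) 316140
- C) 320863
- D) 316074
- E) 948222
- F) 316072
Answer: D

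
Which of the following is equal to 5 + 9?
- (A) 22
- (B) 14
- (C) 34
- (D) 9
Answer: B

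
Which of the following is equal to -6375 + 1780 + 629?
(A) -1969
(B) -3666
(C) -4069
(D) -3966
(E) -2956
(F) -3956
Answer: D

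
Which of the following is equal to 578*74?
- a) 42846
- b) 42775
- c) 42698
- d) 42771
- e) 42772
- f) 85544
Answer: e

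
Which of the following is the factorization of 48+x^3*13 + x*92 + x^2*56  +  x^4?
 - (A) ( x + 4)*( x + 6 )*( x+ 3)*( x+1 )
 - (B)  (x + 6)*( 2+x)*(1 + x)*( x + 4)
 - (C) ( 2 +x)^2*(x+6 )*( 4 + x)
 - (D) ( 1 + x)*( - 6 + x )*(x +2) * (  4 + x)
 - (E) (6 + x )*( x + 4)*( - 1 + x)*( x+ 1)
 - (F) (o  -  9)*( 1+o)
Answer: B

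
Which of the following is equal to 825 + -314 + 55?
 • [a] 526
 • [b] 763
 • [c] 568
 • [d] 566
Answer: d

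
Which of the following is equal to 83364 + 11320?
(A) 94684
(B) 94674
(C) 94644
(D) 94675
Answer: A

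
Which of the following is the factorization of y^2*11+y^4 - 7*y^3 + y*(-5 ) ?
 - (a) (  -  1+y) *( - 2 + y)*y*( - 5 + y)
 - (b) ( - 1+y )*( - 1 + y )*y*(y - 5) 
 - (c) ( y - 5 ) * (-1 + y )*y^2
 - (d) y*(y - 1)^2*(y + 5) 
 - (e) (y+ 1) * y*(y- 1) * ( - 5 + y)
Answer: b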